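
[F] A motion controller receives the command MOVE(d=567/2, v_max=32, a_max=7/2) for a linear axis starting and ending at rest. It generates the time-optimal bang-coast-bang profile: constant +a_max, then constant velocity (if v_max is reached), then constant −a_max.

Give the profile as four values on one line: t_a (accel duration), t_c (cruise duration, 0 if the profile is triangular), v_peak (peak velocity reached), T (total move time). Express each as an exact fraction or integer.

t_a=9 t_c=0 v_peak=63/2 T=18

(v_max)²/a_max = 32²/(7/2) = 2048/7
567/2 < 2048/7 ⇒ no cruise
v_peak = √(567/2·7/2) = √(3969/4) = 63/2
t_a = (63/2)/(7/2) = 9; t_c = 0
T = 2·9 = 18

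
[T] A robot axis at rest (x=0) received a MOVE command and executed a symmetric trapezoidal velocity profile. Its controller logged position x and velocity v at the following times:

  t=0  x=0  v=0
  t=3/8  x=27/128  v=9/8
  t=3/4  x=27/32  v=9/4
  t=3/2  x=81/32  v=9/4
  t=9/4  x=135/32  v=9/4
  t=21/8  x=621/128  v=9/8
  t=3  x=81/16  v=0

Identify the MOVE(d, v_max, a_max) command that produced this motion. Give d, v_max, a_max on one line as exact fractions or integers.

final state: t=3, x=81/16, v=0 → d = 81/16
a_max = (9/8−0)/(3/8−0) = 3
max v = 9/4 over t∈[3/4,9/4] → v_max = 9/4
check: 9/4·(3/4+3/2) = 81/16 ✓

d=81/16 v_max=9/4 a_max=3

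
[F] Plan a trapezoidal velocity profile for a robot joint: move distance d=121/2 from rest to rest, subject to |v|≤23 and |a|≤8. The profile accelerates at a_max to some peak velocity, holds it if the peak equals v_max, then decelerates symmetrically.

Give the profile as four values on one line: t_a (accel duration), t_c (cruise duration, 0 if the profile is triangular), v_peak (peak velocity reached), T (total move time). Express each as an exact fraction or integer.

t_a=11/4 t_c=0 v_peak=22 T=11/2

vₘ²/aₘ = 23²/8 = 529/8
121/2 < 529/8 so t_c = 0
v_peak = √(121/2·8) = √484 = 22
t_a = 22/8 = 11/4; t_c = 0
T = 2·11/4 = 11/2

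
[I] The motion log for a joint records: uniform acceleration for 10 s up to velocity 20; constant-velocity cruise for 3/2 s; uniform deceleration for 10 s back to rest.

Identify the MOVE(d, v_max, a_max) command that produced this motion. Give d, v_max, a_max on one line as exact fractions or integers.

a_max = 20/10 = 2
d_a = ½·20·10 = 100; d_c = 20·3/2 = 30
d = 2·100 + 30 = 230
t_c = 3/2 > 0 ⇒ limit active, v_max = 20

d=230 v_max=20 a_max=2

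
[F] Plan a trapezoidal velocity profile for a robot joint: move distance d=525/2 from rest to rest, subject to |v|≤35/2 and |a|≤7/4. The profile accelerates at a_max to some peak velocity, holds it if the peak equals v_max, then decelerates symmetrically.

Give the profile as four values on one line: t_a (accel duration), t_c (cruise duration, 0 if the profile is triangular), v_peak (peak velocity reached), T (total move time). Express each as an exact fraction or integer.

t_a=10 t_c=5 v_peak=35/2 T=25

(v_max)²/a_max = (35/2)²/(7/4) = 175
525/2 ≥ 175 so v_max reached
t_a = (35/2)/(7/4) = 10; v_peak = 35/2
d_cruise = 525/2 − 175 = 175/2; t_c = (175/2)/(35/2) = 5
T = 2·10 + 5 = 25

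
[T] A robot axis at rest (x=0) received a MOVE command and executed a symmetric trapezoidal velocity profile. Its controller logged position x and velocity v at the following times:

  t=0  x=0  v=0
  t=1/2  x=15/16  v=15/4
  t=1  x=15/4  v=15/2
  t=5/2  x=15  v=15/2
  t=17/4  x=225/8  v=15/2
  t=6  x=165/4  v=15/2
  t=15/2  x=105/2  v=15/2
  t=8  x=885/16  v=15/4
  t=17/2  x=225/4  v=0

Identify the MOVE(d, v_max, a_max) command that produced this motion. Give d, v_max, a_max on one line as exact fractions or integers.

final state: t=17/2, x=225/4, v=0 → d = 225/4
a_max = (15/4−0)/(1/2−0) = 15/2
max v = 15/2 over t∈[1,15/2] → v_max = 15/2
check: 15/2·(1+13/2) = 225/4 ✓

d=225/4 v_max=15/2 a_max=15/2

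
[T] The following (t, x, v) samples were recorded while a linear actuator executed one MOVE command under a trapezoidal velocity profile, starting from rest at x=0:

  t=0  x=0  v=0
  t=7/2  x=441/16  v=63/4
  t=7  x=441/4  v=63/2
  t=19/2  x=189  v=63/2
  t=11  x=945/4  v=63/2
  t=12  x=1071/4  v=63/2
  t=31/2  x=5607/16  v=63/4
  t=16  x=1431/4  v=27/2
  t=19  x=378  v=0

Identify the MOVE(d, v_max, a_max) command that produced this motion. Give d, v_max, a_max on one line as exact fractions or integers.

d=378 v_max=63/2 a_max=9/2

final state: t=19, x=378, v=0 → d = 378
a_max = (63/4−0)/(7/2−0) = 9/2
max v = 63/2 over t∈[7,12] → v_max = 63/2
check: 63/2·(7+5) = 378 ✓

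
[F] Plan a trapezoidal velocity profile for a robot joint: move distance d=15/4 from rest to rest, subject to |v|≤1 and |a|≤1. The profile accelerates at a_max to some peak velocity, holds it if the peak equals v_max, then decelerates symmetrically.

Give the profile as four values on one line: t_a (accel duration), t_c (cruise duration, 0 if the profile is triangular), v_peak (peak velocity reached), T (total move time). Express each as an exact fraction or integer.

t_a=1 t_c=11/4 v_peak=1 T=19/4

(v_max)²/a_max = 1²/1 = 1
15/4 ≥ 1 so v_max reached
t_a = 1/1 = 1; v_peak = 1
d_cruise = 15/4 − 1 = 11/4; t_c = (11/4)/1 = 11/4
T = 2·1 + 11/4 = 19/4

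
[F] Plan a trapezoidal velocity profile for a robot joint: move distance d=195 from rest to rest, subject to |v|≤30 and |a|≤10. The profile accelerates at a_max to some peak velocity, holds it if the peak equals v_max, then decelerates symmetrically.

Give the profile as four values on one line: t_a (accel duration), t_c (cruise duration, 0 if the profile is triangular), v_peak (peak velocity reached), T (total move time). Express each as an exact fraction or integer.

vₘ²/aₘ = 30²/10 = 90
195 ≥ 90 ⇒ cruise phase
t_a = 30/10 = 3; v_peak = 30
d_cruise = 195 − 90 = 105; t_c = 105/30 = 7/2
T = 2·3 + 7/2 = 19/2

t_a=3 t_c=7/2 v_peak=30 T=19/2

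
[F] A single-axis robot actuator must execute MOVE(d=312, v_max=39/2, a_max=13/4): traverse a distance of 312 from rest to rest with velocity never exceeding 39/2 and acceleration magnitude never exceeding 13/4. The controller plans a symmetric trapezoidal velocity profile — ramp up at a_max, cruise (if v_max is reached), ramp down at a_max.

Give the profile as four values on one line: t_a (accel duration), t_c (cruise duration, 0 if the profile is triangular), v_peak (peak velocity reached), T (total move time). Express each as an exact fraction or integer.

t_a=6 t_c=10 v_peak=39/2 T=22

v_max²/a_max = (39/2)²/(13/4) = 117
312 ≥ 117 → trapezoidal
t_a = (39/2)/(13/4) = 6; v_peak = 39/2
d_cruise = 312 − 117 = 195; t_c = 195/(39/2) = 10
T = 2·6 + 10 = 22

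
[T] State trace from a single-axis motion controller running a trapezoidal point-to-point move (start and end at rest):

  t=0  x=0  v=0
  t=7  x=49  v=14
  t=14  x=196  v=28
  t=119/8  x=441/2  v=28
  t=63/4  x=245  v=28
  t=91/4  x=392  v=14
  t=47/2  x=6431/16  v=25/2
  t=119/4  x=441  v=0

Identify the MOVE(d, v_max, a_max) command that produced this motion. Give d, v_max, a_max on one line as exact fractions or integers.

final state: t=119/4, x=441, v=0 → d = 441
a_max = (14−0)/(7−0) = 2
max v = 28 over t∈[14,63/4] → v_max = 28
check: 28·(14+7/4) = 441 ✓

d=441 v_max=28 a_max=2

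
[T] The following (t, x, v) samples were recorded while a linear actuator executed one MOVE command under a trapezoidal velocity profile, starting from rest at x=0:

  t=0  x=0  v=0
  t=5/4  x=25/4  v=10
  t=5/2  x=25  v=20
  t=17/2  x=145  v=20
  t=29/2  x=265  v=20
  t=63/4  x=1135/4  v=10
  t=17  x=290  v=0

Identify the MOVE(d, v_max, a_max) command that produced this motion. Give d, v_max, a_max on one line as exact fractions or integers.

d=290 v_max=20 a_max=8

final state: t=17, x=290, v=0 → d = 290
a_max = (10−0)/(5/4−0) = 8
max v = 20 over t∈[5/2,29/2] → v_max = 20
check: 20·(5/2+12) = 290 ✓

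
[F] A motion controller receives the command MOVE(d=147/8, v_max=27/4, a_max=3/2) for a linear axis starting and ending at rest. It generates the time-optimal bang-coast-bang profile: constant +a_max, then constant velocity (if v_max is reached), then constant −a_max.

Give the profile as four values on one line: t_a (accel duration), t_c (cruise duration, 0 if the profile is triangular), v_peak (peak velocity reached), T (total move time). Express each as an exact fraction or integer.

vₘ²/aₘ = (27/4)²/(3/2) = 243/8
147/8 < 243/8 → triangular
v_peak = √(147/8·3/2) = √(441/16) = 21/4
t_a = (21/4)/(3/2) = 7/2; t_c = 0
T = 2·7/2 = 7

t_a=7/2 t_c=0 v_peak=21/4 T=7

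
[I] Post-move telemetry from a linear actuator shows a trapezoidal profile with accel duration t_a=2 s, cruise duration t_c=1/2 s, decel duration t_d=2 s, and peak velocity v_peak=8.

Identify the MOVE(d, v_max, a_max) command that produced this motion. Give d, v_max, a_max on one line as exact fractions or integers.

a_max = 8/2 = 4
d_a = ½·8·2 = 8; d_c = 8·1/2 = 4
d = 2·8 + 4 = 20
t_c = 1/2 > 0 so v_max = 8

d=20 v_max=8 a_max=4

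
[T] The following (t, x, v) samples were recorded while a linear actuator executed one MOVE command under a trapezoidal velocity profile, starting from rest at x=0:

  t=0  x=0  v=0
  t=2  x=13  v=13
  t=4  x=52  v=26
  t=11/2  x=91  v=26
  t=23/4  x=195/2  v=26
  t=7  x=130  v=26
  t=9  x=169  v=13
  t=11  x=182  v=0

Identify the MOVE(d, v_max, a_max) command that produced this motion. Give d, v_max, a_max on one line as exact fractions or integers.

d=182 v_max=26 a_max=13/2

final state: t=11, x=182, v=0 → d = 182
a_max = (13−0)/(2−0) = 13/2
max v = 26 over t∈[4,7] → v_max = 26
check: 26·(4+3) = 182 ✓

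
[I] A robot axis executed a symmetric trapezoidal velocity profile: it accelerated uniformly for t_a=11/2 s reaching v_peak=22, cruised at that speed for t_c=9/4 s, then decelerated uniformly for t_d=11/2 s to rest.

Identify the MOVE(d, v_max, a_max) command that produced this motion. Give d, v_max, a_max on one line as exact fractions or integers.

d=341/2 v_max=22 a_max=4

a_max = 22/(11/2) = 4
d_a = ½·22·11/2 = 121/2; d_c = 22·9/4 = 99/2
d = 2·121/2 + 99/2 = 341/2
t_c = 9/4 > 0 so v_max = 22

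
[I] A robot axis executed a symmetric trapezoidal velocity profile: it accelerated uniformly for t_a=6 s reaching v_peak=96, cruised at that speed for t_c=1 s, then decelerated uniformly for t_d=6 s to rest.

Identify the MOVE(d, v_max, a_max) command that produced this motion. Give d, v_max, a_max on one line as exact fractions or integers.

d=672 v_max=96 a_max=16

a_max = 96/6 = 16
d_a = ½·96·6 = 288; d_c = 96·1 = 96
d = 2·288 + 96 = 672
t_c = 1 > 0 → v_max = v_peak = 96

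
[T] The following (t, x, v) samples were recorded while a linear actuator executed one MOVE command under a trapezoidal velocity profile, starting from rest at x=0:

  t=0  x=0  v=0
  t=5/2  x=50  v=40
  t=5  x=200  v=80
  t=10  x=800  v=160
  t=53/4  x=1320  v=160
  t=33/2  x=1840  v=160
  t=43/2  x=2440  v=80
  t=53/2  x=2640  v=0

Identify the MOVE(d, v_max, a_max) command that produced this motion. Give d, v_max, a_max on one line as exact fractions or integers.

d=2640 v_max=160 a_max=16

final state: t=53/2, x=2640, v=0 → d = 2640
a_max = (40−0)/(5/2−0) = 16
max v = 160 over t∈[10,33/2] → v_max = 160
check: 160·(10+13/2) = 2640 ✓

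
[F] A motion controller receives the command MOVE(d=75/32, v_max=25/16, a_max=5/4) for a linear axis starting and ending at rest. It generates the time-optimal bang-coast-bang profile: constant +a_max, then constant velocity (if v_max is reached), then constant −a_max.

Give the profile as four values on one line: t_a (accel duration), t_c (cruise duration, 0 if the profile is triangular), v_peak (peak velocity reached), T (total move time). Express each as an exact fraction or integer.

vₘ²/aₘ = (25/16)²/(5/4) = 125/64
75/32 ≥ 125/64 → trapezoidal
t_a = (25/16)/(5/4) = 5/4; v_peak = 25/16
d_cruise = 75/32 − 125/64 = 25/64; t_c = (25/64)/(25/16) = 1/4
T = 2·5/4 + 1/4 = 11/4

t_a=5/4 t_c=1/4 v_peak=25/16 T=11/4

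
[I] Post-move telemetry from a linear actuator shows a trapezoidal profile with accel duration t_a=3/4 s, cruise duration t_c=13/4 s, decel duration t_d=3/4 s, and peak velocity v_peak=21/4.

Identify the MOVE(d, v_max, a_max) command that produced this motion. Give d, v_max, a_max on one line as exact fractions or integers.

d=21 v_max=21/4 a_max=7

a_max = (21/4)/(3/4) = 7
d_a = ½·21/4·3/4 = 63/32; d_c = 21/4·13/4 = 273/16
d = 2·63/32 + 273/16 = 21
t_c = 13/4 > 0 ⇒ limit active, v_max = 21/4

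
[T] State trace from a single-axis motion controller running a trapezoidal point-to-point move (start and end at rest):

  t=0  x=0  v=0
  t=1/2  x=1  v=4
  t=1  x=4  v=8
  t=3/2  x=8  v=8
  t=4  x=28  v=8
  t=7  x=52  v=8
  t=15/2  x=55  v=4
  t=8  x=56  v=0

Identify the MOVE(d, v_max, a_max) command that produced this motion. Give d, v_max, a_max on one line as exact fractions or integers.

d=56 v_max=8 a_max=8

final state: t=8, x=56, v=0 → d = 56
a_max = (4−0)/(1/2−0) = 8
max v = 8 over t∈[1,7] → v_max = 8
check: 8·(1+6) = 56 ✓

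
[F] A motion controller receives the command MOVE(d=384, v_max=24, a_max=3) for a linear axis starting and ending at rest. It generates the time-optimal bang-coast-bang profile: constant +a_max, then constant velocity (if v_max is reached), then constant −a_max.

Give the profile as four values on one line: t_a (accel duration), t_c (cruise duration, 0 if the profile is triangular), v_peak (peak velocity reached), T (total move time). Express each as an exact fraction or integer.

t_a=8 t_c=8 v_peak=24 T=24

v_max²/a_max = 24²/3 = 192
384 ≥ 192 → trapezoidal
t_a = 24/3 = 8; v_peak = 24
d_cruise = 384 − 192 = 192; t_c = 192/24 = 8
T = 2·8 + 8 = 24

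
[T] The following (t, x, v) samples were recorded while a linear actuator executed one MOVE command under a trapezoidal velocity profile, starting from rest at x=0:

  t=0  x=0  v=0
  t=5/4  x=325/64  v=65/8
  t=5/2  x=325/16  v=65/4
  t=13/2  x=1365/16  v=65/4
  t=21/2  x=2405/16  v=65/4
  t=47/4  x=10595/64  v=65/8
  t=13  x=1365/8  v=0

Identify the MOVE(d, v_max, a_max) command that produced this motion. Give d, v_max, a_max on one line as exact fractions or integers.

final state: t=13, x=1365/8, v=0 → d = 1365/8
a_max = (65/8−0)/(5/4−0) = 13/2
max v = 65/4 over t∈[5/2,21/2] → v_max = 65/4
check: 65/4·(5/2+8) = 1365/8 ✓

d=1365/8 v_max=65/4 a_max=13/2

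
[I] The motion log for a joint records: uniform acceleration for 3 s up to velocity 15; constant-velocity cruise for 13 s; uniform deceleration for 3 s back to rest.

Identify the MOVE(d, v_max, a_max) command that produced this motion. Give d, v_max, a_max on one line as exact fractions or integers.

d=240 v_max=15 a_max=5

a_max = 15/3 = 5
d_a = ½·15·3 = 45/2; d_c = 15·13 = 195
d = 2·45/2 + 195 = 240
t_c = 13 > 0 so v_max = 15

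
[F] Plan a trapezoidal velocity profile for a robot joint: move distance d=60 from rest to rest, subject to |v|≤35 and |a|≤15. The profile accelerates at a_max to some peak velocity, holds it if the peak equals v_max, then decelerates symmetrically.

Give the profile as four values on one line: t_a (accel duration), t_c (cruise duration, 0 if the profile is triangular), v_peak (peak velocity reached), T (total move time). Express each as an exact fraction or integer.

(v_max)²/a_max = 35²/15 = 245/3
60 < 245/3 → triangular
v_peak = √(60·15) = √900 = 30
t_a = 30/15 = 2; t_c = 0
T = 2·2 = 4

t_a=2 t_c=0 v_peak=30 T=4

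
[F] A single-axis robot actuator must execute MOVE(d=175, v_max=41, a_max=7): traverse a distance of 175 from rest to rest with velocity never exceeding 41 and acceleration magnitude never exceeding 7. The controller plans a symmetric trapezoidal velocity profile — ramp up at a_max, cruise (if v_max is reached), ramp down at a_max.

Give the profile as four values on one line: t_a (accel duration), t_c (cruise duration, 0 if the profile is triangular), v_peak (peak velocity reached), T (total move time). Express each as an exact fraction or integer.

t_a=5 t_c=0 v_peak=35 T=10

(v_max)²/a_max = 41²/7 = 1681/7
175 < 1681/7 ⇒ no cruise
v_peak = √(175·7) = √1225 = 35
t_a = 35/7 = 5; t_c = 0
T = 2·5 = 10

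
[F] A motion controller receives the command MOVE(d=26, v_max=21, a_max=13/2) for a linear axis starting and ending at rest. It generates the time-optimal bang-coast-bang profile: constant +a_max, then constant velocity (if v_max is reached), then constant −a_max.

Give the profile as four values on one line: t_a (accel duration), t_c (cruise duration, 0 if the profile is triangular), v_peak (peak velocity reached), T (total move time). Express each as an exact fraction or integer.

t_a=2 t_c=0 v_peak=13 T=4

(v_max)²/a_max = 21²/(13/2) = 882/13
26 < 882/13 so t_c = 0
v_peak = √(26·13/2) = √169 = 13
t_a = 13/(13/2) = 2; t_c = 0
T = 2·2 = 4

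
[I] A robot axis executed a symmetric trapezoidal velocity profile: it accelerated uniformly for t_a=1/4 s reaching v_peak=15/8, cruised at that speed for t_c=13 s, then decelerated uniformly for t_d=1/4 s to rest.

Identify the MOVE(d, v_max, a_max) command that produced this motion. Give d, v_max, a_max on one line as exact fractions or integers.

a_max = (15/8)/(1/4) = 15/2
d_a = ½·15/8·1/4 = 15/64; d_c = 15/8·13 = 195/8
d = 2·15/64 + 195/8 = 795/32
t_c = 13 > 0 so v_max = 15/8

d=795/32 v_max=15/8 a_max=15/2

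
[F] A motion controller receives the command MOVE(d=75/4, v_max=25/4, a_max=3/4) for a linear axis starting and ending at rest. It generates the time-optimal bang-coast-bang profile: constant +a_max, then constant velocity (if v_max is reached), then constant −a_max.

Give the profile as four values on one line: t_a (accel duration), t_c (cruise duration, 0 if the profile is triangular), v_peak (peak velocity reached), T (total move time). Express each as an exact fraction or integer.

vₘ²/aₘ = (25/4)²/(3/4) = 625/12
75/4 < 625/12 so t_c = 0
v_peak = √(75/4·3/4) = √(225/16) = 15/4
t_a = (15/4)/(3/4) = 5; t_c = 0
T = 2·5 = 10

t_a=5 t_c=0 v_peak=15/4 T=10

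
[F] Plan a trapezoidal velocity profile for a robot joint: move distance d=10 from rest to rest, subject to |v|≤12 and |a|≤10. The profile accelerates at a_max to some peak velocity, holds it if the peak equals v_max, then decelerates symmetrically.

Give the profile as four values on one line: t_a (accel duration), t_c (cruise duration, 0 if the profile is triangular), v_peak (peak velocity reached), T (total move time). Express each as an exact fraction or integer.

t_a=1 t_c=0 v_peak=10 T=2

v_max²/a_max = 12²/10 = 72/5
10 < 72/5 so t_c = 0
v_peak = √(10·10) = √100 = 10
t_a = 10/10 = 1; t_c = 0
T = 2·1 = 2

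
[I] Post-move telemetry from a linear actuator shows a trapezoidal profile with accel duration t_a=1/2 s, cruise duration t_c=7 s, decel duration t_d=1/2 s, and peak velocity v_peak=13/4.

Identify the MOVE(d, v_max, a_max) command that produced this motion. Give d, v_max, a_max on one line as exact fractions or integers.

a_max = (13/4)/(1/2) = 13/2
d_a = ½·13/4·1/2 = 13/16; d_c = 13/4·7 = 91/4
d = 2·13/16 + 91/4 = 195/8
t_c = 7 > 0 ⇒ limit active, v_max = 13/4

d=195/8 v_max=13/4 a_max=13/2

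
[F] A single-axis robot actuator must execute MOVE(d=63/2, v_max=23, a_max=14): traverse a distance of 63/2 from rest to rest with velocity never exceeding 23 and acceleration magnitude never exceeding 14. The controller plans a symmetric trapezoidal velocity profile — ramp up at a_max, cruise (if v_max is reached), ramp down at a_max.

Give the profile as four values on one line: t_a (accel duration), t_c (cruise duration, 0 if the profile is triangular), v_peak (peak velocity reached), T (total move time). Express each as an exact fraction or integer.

vₘ²/aₘ = 23²/14 = 529/14
63/2 < 529/14 ⇒ no cruise
v_peak = √(63/2·14) = √441 = 21
t_a = 21/14 = 3/2; t_c = 0
T = 2·3/2 = 3

t_a=3/2 t_c=0 v_peak=21 T=3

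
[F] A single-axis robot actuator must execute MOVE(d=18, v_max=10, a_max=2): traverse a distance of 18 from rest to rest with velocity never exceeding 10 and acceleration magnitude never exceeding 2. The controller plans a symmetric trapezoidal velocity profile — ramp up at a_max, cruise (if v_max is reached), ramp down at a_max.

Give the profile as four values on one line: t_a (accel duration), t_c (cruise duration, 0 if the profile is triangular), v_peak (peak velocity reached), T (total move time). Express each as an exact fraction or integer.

t_a=3 t_c=0 v_peak=6 T=6

(v_max)²/a_max = 10²/2 = 50
18 < 50 ⇒ no cruise
v_peak = √(18·2) = √36 = 6
t_a = 6/2 = 3; t_c = 0
T = 2·3 = 6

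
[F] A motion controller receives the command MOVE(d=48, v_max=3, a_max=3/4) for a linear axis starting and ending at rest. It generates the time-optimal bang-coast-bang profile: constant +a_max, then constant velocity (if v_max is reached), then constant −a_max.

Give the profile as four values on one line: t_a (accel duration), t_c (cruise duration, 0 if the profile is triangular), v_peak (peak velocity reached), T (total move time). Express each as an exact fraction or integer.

vₘ²/aₘ = 3²/(3/4) = 12
48 ≥ 12 so v_max reached
t_a = 3/(3/4) = 4; v_peak = 3
d_cruise = 48 − 12 = 36; t_c = 36/3 = 12
T = 2·4 + 12 = 20

t_a=4 t_c=12 v_peak=3 T=20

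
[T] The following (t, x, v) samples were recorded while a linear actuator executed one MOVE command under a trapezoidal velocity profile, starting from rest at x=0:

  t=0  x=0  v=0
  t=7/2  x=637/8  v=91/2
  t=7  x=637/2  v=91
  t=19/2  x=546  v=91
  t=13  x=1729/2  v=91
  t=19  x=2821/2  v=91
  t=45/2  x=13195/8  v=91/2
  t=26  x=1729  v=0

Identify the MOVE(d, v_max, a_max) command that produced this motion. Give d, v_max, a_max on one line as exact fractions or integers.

d=1729 v_max=91 a_max=13

final state: t=26, x=1729, v=0 → d = 1729
a_max = (91/2−0)/(7/2−0) = 13
max v = 91 over t∈[7,19] → v_max = 91
check: 91·(7+12) = 1729 ✓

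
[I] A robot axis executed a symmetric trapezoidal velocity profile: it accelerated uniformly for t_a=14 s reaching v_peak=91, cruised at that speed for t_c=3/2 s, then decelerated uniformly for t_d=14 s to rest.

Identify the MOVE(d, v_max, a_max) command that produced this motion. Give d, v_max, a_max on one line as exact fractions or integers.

a_max = 91/14 = 13/2
d_a = ½·91·14 = 637; d_c = 91·3/2 = 273/2
d = 2·637 + 273/2 = 2821/2
t_c = 3/2 > 0 so v_max = 91

d=2821/2 v_max=91 a_max=13/2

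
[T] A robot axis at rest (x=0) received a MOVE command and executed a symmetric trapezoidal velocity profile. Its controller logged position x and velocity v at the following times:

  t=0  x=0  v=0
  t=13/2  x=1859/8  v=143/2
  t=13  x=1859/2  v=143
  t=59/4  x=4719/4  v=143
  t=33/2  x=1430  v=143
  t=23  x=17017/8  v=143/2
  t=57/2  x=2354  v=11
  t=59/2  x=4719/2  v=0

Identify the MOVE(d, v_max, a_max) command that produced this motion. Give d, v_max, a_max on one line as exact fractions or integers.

d=4719/2 v_max=143 a_max=11

final state: t=59/2, x=4719/2, v=0 → d = 4719/2
a_max = (143/2−0)/(13/2−0) = 11
max v = 143 over t∈[13,33/2] → v_max = 143
check: 143·(13+7/2) = 4719/2 ✓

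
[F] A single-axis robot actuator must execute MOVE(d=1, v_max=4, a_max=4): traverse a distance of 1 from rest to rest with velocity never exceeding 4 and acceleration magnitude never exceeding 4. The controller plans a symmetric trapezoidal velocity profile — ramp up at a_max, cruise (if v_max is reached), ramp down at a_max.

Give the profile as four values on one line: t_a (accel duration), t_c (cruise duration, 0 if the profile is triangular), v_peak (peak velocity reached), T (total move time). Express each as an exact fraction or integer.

(v_max)²/a_max = 4²/4 = 4
1 < 4 so t_c = 0
v_peak = √(1·4) = √4 = 2
t_a = 2/4 = 1/2; t_c = 0
T = 2·1/2 = 1

t_a=1/2 t_c=0 v_peak=2 T=1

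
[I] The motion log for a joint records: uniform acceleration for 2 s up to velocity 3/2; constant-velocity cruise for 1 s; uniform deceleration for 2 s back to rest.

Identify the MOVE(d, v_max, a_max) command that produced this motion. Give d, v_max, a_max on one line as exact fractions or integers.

a_max = (3/2)/2 = 3/4
d_a = ½·3/2·2 = 3/2; d_c = 3/2·1 = 3/2
d = 2·3/2 + 3/2 = 9/2
t_c = 1 > 0 → v_max = v_peak = 3/2

d=9/2 v_max=3/2 a_max=3/4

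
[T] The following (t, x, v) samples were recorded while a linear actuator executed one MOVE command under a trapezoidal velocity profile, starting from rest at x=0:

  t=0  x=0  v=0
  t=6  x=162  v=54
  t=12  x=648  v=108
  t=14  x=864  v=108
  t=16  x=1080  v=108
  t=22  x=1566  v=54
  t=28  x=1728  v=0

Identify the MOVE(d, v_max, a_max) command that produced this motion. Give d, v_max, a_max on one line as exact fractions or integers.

d=1728 v_max=108 a_max=9

final state: t=28, x=1728, v=0 → d = 1728
a_max = (54−0)/(6−0) = 9
max v = 108 over t∈[12,16] → v_max = 108
check: 108·(12+4) = 1728 ✓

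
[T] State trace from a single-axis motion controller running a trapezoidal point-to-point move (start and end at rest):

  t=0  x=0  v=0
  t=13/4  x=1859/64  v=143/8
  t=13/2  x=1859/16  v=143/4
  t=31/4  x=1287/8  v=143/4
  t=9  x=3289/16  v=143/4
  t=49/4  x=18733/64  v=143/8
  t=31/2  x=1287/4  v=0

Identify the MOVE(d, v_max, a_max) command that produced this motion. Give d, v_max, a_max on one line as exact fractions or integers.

final state: t=31/2, x=1287/4, v=0 → d = 1287/4
a_max = (143/8−0)/(13/4−0) = 11/2
max v = 143/4 over t∈[13/2,9] → v_max = 143/4
check: 143/4·(13/2+5/2) = 1287/4 ✓

d=1287/4 v_max=143/4 a_max=11/2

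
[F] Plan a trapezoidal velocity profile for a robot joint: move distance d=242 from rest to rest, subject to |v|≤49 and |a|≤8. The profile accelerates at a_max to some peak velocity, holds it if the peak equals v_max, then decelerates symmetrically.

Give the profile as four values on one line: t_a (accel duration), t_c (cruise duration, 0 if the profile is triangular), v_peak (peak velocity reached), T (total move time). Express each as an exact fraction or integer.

t_a=11/2 t_c=0 v_peak=44 T=11

(v_max)²/a_max = 49²/8 = 2401/8
242 < 2401/8 → triangular
v_peak = √(242·8) = √1936 = 44
t_a = 44/8 = 11/2; t_c = 0
T = 2·11/2 = 11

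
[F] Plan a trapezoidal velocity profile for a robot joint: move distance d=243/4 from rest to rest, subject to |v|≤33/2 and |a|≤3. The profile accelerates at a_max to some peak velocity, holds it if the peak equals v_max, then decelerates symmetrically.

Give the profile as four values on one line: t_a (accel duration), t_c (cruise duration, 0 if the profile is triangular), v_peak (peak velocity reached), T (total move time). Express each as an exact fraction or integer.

t_a=9/2 t_c=0 v_peak=27/2 T=9

v_max²/a_max = (33/2)²/3 = 363/4
243/4 < 363/4 so t_c = 0
v_peak = √(243/4·3) = √(729/4) = 27/2
t_a = (27/2)/3 = 9/2; t_c = 0
T = 2·9/2 = 9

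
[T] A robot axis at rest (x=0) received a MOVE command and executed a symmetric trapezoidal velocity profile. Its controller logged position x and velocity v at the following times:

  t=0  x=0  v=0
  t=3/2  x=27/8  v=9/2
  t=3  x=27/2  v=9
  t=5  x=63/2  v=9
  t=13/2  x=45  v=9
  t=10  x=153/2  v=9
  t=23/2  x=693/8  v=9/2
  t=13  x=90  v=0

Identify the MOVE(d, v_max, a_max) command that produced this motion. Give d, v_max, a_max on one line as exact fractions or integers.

d=90 v_max=9 a_max=3

final state: t=13, x=90, v=0 → d = 90
a_max = (9/2−0)/(3/2−0) = 3
max v = 9 over t∈[3,10] → v_max = 9
check: 9·(3+7) = 90 ✓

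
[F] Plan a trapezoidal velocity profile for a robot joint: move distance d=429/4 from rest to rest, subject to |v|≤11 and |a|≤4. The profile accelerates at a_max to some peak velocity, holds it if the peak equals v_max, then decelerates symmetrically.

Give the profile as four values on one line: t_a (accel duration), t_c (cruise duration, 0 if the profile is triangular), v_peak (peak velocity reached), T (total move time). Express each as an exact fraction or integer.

v_max²/a_max = 11²/4 = 121/4
429/4 ≥ 121/4 ⇒ cruise phase
t_a = 11/4; v_peak = 11
d_cruise = 429/4 − 121/4 = 77; t_c = 77/11 = 7
T = 2·11/4 + 7 = 25/2

t_a=11/4 t_c=7 v_peak=11 T=25/2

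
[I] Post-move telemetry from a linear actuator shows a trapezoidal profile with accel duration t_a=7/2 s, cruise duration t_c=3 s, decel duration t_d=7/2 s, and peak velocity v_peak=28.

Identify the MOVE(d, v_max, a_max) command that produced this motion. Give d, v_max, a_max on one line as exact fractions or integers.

d=182 v_max=28 a_max=8

a_max = 28/(7/2) = 8
d_a = ½·28·7/2 = 49; d_c = 28·3 = 84
d = 2·49 + 84 = 182
t_c = 3 > 0 so v_max = 28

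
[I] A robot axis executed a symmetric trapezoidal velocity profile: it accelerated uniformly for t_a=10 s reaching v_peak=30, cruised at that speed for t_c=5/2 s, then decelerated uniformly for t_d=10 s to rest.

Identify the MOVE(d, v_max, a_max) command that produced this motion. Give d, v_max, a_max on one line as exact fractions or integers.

d=375 v_max=30 a_max=3

a_max = 30/10 = 3
d_a = ½·30·10 = 150; d_c = 30·5/2 = 75
d = 2·150 + 75 = 375
t_c = 5/2 > 0 → v_max = v_peak = 30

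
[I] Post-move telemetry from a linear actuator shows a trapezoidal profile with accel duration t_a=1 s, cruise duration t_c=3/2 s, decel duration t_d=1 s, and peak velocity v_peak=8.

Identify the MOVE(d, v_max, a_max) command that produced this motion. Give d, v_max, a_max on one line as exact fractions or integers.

a_max = 8/1 = 8
d_a = ½·8·1 = 4; d_c = 8·3/2 = 12
d = 2·4 + 12 = 20
t_c = 3/2 > 0 so v_max = 8

d=20 v_max=8 a_max=8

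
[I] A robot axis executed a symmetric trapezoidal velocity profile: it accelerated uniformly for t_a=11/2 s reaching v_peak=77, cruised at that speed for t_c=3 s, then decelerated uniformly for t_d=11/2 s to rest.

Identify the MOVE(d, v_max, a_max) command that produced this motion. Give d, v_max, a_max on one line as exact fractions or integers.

d=1309/2 v_max=77 a_max=14

a_max = 77/(11/2) = 14
d_a = ½·77·11/2 = 847/4; d_c = 77·3 = 231
d = 2·847/4 + 231 = 1309/2
t_c = 3 > 0 ⇒ limit active, v_max = 77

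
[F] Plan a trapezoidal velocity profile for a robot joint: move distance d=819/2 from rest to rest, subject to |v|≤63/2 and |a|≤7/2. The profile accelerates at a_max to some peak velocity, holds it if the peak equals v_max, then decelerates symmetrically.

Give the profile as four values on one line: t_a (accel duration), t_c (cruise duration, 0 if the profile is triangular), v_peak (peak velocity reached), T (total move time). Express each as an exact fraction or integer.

vₘ²/aₘ = (63/2)²/(7/2) = 567/2
819/2 ≥ 567/2 so v_max reached
t_a = (63/2)/(7/2) = 9; v_peak = 63/2
d_cruise = 819/2 − 567/2 = 126; t_c = 126/(63/2) = 4
T = 2·9 + 4 = 22

t_a=9 t_c=4 v_peak=63/2 T=22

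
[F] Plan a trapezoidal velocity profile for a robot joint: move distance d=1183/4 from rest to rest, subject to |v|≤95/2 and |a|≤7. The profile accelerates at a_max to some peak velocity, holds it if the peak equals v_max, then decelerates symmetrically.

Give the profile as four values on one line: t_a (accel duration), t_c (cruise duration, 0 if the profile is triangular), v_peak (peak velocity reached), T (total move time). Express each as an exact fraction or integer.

t_a=13/2 t_c=0 v_peak=91/2 T=13

vₘ²/aₘ = (95/2)²/7 = 9025/28
1183/4 < 9025/28 ⇒ no cruise
v_peak = √(1183/4·7) = √(8281/4) = 91/2
t_a = (91/2)/7 = 13/2; t_c = 0
T = 2·13/2 = 13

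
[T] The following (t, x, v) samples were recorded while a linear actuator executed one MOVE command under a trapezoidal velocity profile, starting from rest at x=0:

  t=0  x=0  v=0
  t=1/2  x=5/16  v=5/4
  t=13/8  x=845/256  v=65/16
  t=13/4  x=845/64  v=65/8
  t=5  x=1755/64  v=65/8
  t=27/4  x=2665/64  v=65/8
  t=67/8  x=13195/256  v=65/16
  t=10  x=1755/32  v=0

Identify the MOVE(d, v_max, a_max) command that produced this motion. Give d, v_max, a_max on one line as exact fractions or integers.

final state: t=10, x=1755/32, v=0 → d = 1755/32
a_max = (5/4−0)/(1/2−0) = 5/2
max v = 65/8 over t∈[13/4,27/4] → v_max = 65/8
check: 65/8·(13/4+7/2) = 1755/32 ✓

d=1755/32 v_max=65/8 a_max=5/2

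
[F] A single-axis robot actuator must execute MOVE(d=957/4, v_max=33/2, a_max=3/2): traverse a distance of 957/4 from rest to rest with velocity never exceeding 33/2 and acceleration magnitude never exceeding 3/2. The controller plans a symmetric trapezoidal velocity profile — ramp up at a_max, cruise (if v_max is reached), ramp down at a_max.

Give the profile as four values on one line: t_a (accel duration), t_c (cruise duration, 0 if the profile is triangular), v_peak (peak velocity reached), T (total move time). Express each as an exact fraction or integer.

vₘ²/aₘ = (33/2)²/(3/2) = 363/2
957/4 ≥ 363/2 so v_max reached
t_a = (33/2)/(3/2) = 11; v_peak = 33/2
d_cruise = 957/4 − 363/2 = 231/4; t_c = (231/4)/(33/2) = 7/2
T = 2·11 + 7/2 = 51/2

t_a=11 t_c=7/2 v_peak=33/2 T=51/2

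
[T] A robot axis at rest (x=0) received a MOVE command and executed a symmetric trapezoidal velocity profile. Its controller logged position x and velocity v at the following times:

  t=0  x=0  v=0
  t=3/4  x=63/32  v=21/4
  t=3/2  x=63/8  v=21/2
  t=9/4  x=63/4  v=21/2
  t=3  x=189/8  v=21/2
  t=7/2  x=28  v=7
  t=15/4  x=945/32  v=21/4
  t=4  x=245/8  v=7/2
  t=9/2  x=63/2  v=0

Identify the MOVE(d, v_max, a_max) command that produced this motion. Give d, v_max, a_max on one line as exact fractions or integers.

d=63/2 v_max=21/2 a_max=7

final state: t=9/2, x=63/2, v=0 → d = 63/2
a_max = (21/4−0)/(3/4−0) = 7
max v = 21/2 over t∈[3/2,3] → v_max = 21/2
check: 21/2·(3/2+3/2) = 63/2 ✓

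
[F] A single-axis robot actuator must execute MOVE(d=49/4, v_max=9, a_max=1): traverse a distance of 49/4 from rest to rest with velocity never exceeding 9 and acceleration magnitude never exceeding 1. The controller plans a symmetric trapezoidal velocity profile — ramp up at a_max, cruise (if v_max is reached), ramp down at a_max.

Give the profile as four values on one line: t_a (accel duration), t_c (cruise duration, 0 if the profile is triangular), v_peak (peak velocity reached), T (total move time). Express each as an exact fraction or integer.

vₘ²/aₘ = 9²/1 = 81
49/4 < 81 so t_c = 0
v_peak = √(49/4·1) = √(49/4) = 7/2
t_a = (7/2)/1 = 7/2; t_c = 0
T = 2·7/2 = 7

t_a=7/2 t_c=0 v_peak=7/2 T=7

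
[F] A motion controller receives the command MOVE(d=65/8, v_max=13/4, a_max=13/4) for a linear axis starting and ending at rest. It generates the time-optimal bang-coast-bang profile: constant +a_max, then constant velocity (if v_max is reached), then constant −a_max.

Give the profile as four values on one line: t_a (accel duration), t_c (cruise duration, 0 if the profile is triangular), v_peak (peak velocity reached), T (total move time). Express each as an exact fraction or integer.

t_a=1 t_c=3/2 v_peak=13/4 T=7/2

v_max²/a_max = (13/4)²/(13/4) = 13/4
65/8 ≥ 13/4 ⇒ cruise phase
t_a = (13/4)/(13/4) = 1; v_peak = 13/4
d_cruise = 65/8 − 13/4 = 39/8; t_c = (39/8)/(13/4) = 3/2
T = 2·1 + 3/2 = 7/2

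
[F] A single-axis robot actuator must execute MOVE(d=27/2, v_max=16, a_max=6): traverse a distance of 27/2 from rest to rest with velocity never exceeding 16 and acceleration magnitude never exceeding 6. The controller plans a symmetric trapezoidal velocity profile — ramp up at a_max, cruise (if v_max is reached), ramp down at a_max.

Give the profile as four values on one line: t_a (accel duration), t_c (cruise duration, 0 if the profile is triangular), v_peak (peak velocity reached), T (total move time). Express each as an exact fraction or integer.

v_max²/a_max = 16²/6 = 128/3
27/2 < 128/3 so t_c = 0
v_peak = √(27/2·6) = √81 = 9
t_a = 9/6 = 3/2; t_c = 0
T = 2·3/2 = 3

t_a=3/2 t_c=0 v_peak=9 T=3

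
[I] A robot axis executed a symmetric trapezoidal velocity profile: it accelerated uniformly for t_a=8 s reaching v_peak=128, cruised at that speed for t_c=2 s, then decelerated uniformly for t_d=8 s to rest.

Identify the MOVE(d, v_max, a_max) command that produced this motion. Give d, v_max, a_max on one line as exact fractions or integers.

a_max = 128/8 = 16
d_a = ½·128·8 = 512; d_c = 128·2 = 256
d = 2·512 + 256 = 1280
t_c = 2 > 0 so v_max = 128

d=1280 v_max=128 a_max=16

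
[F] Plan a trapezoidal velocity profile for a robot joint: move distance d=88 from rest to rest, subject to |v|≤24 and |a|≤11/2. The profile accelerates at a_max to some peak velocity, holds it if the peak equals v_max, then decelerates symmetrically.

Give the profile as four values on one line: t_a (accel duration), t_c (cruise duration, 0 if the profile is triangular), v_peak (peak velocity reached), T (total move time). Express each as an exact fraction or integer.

(v_max)²/a_max = 24²/(11/2) = 1152/11
88 < 1152/11 ⇒ no cruise
v_peak = √(88·11/2) = √484 = 22
t_a = 22/(11/2) = 4; t_c = 0
T = 2·4 = 8

t_a=4 t_c=0 v_peak=22 T=8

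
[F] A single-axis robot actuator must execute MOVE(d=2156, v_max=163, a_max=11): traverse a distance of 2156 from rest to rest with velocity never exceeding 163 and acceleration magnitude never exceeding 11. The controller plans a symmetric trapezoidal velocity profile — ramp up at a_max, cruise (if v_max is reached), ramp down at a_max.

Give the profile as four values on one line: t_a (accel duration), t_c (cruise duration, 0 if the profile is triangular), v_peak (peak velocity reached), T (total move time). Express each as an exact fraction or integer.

t_a=14 t_c=0 v_peak=154 T=28

vₘ²/aₘ = 163²/11 = 26569/11
2156 < 26569/11 → triangular
v_peak = √(2156·11) = √23716 = 154
t_a = 154/11 = 14; t_c = 0
T = 2·14 = 28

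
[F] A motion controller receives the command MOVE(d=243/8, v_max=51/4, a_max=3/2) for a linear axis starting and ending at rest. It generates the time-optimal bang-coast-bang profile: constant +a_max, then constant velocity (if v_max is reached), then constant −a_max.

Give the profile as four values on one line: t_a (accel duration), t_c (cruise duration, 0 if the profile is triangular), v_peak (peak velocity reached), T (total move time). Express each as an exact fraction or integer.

v_max²/a_max = (51/4)²/(3/2) = 867/8
243/8 < 867/8 → triangular
v_peak = √(243/8·3/2) = √(729/16) = 27/4
t_a = (27/4)/(3/2) = 9/2; t_c = 0
T = 2·9/2 = 9

t_a=9/2 t_c=0 v_peak=27/4 T=9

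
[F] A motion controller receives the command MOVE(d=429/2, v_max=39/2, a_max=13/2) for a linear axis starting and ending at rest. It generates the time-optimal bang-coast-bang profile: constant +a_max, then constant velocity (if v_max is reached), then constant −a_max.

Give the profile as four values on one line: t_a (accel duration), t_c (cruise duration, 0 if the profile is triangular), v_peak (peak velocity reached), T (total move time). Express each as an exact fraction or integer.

t_a=3 t_c=8 v_peak=39/2 T=14

(v_max)²/a_max = (39/2)²/(13/2) = 117/2
429/2 ≥ 117/2 ⇒ cruise phase
t_a = (39/2)/(13/2) = 3; v_peak = 39/2
d_cruise = 429/2 − 117/2 = 156; t_c = 156/(39/2) = 8
T = 2·3 + 8 = 14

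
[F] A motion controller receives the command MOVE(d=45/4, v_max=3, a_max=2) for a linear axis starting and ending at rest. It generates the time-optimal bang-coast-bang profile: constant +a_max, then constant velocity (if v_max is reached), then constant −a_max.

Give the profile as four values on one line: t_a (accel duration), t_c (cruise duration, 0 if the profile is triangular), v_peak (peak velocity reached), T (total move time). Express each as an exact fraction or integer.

vₘ²/aₘ = 3²/2 = 9/2
45/4 ≥ 9/2 so v_max reached
t_a = 3/2; v_peak = 3
d_cruise = 45/4 − 9/2 = 27/4; t_c = (27/4)/3 = 9/4
T = 2·3/2 + 9/4 = 21/4

t_a=3/2 t_c=9/4 v_peak=3 T=21/4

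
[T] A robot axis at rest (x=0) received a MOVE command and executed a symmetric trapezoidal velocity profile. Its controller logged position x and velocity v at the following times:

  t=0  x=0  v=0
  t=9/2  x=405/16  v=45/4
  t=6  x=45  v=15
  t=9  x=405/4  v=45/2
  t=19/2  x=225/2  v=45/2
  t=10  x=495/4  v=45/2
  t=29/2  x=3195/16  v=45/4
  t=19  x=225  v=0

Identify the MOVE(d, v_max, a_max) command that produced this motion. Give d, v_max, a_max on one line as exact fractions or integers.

final state: t=19, x=225, v=0 → d = 225
a_max = (45/4−0)/(9/2−0) = 5/2
max v = 45/2 over t∈[9,10] → v_max = 45/2
check: 45/2·(9+1) = 225 ✓

d=225 v_max=45/2 a_max=5/2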